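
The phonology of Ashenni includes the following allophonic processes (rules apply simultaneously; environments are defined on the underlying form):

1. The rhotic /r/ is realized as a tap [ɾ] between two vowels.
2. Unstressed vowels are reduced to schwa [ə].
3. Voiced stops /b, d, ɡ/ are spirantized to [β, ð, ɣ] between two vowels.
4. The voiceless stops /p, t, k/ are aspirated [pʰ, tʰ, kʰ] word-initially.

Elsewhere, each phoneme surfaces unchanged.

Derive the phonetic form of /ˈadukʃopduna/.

/a/ (word-initial) is in the target of rule 2 but the environment (in an unstressed syllable) is not met → [a].
/d/ — between /a/ and /u/, between two vowels — surfaces as [ð] (rule 3).
/u/ (between /d/ and /k/) occurs in an unstressed syllable → [ə] by rule 2.
/k/ (between /u/ and /ʃ/): rule 4 targets it, but not word-initially → unchanged [k].
/ʃ/ (between /k/ and /o/) is unaffected → [ʃ].
/o/ — between /ʃ/ and /p/, in an unstressed syllable — surfaces as [ə] (rule 2).
/p/ (between /o/ and /d/) is in the target of rule 4 but the environment (word-initially) is not met → [p].
/d/ — between /p/ and /u/; rule 3 does not apply here → [d].
/u/ meets the environment for rule 2 (in an unstressed syllable) → [ə].
/n/ (between /u/ and /a/): no rule targets it → [n].
/a/ (word-final) occurs in an unstressed syllable → [ə] by rule 2.

[ˈaðəkʃəpdənə]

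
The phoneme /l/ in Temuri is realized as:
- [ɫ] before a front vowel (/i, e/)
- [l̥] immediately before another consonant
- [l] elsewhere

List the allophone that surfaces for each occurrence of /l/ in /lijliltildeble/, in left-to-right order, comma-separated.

Occurrence 1 (position 1): before a front vowel (/i, e/) → [ɫ].
Occurrence 2 (position 4): before a front vowel (/i, e/) → [ɫ].
Occurrence 3 (position 6): immediately before another consonant → [l̥].
Occurrence 4 (position 9): immediately before another consonant → [l̥].
Occurrence 5 (position 13): before a front vowel (/i, e/) → [ɫ].

[ɫ], [ɫ], [l̥], [l̥], [ɫ]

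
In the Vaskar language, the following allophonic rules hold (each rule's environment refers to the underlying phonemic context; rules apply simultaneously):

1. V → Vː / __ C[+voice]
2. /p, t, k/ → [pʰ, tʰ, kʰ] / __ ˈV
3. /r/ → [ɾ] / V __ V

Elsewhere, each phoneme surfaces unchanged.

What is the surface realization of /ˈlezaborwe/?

[ˈleːzaːboːrwe]

/e/ — between /l/ and /z/, before a voiced consonant — surfaces as [eː] (rule 1).
Rule 1 applies to /a/ (between /z/ and /b/: before a voiced consonant) → [aː].
/o/ — between /b/ and /r/, before a voiced consonant — surfaces as [oː] (rule 1).
/r/ — between /o/ and /w/; rule 3 does not apply here → [r].
/e/ (word-final) fails the environment for rule 1, so it stays [e].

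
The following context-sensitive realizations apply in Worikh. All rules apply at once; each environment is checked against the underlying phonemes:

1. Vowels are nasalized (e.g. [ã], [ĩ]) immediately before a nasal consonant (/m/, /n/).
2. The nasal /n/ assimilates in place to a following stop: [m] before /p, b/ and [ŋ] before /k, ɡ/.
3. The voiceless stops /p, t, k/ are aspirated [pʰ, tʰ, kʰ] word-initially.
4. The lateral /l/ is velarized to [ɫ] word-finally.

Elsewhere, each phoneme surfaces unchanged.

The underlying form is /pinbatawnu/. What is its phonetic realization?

[pʰĩmbatawnu]

/p/ (word-initial): word-initially, so rule 3 applies → [pʰ].
Rule 1 applies to /i/ (between /p/ and /n/: before a nasal consonant) → [ĩ].
/n/ meets the environment for rule 2 (before a labial or velar stop) → [m].
/a/ — between /b/ and /t/; rule 1 does not apply here → [a].
/t/ — between /a/ and /a/; rule 3 does not apply here → [t].
/a/ — between /t/ and /w/; rule 1 does not apply here → [a].
/n/ — between /w/ and /u/; rule 2 does not apply here → [n].
/u/ — word-final; rule 1 does not apply here → [u].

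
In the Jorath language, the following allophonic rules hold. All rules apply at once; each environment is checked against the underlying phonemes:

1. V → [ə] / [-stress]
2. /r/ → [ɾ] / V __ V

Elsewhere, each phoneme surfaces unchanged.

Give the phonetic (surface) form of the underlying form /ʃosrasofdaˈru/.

[ʃəsrəsəfdəˈɾu]

/ʃ/ (word-initial) is unaffected → [ʃ].
Rule 1 applies to /o/ (between /ʃ/ and /s/: in an unstressed syllable) → [ə].
/s/ (between /o/ and /r/) is unaffected → [s].
/r/ (between /s/ and /a/): rule 2 targets it, but not between two vowels → unchanged [r].
/a/ (between /r/ and /s/) occurs in an unstressed syllable → [ə] by rule 1.
/s/ (between /a/ and /o/) is unaffected → [s].
/o/ (between /s/ and /f/) occurs in an unstressed syllable → [ə] by rule 1.
/f/ stays [f].
/d/ stays [d].
Rule 1 applies to /a/ (between /d/ and /r/: in an unstressed syllable) → [ə].
Rule 2 applies to /r/ (between /a/ and /u/: between two vowels) → [ɾ].
/u/ — word-final; rule 1 does not apply here → [u].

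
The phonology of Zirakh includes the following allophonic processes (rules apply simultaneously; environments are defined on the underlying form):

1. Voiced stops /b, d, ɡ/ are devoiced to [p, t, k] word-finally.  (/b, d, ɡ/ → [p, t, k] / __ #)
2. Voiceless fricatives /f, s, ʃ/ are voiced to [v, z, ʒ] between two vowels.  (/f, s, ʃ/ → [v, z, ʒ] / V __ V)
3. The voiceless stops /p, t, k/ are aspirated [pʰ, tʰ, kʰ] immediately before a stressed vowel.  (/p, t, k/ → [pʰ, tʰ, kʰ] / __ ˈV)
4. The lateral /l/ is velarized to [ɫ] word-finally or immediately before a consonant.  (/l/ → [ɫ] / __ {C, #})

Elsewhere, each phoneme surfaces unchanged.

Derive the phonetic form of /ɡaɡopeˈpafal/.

[ɡaɡopeˈpʰavaɫ]

/ɡ/ (word-initial) fails the environment for rule 1, so it stays [ɡ].
/a/ — not in any rule's target class → [a].
/ɡ/ (between /a/ and /o/) fails the environment for rule 1, so it stays [ɡ].
/o/ (between /ɡ/ and /p/): no rule targets it → [o].
/p/ — between /o/ and /e/; rule 3 does not apply here → [p].
/e/ — not in any rule's target class → [e].
/p/ (between /e/ and /a/) occurs immediately before a stressed vowel → [pʰ] by rule 3.
/a/ — not in any rule's target class → [a].
/f/ (between /a/ and /a/) occurs between two vowels → [v] by rule 2.
/a/ stays [a].
/l/ — word-final, word-finally or immediately before a consonant — surfaces as [ɫ] (rule 4).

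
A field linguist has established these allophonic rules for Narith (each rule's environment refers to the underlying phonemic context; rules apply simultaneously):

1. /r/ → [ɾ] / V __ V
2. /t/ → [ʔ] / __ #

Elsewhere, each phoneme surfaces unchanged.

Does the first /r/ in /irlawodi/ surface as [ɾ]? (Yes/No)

/r/ (between /i/ and /l/) fails the environment for rule 1, so it stays [r].
The actual realization is [r], not [ɾ].

No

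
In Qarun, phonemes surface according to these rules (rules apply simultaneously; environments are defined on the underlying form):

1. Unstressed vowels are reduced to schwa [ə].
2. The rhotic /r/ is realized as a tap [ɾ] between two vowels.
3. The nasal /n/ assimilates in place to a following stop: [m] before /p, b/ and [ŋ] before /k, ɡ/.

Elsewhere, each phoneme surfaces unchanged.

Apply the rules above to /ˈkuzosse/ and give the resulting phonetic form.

/k/ (word-initial) is unaffected → [k].
/u/ (between /k/ and /z/) fails the environment for rule 1, so it stays [u].
/z/ — not in any rule's target class → [z].
/o/ (between /z/ and /s/): in an unstressed syllable, so rule 1 applies → [ə].
/s/ — not in any rule's target class → [s].
/s/ stays [s].
/e/ (word-final) occurs in an unstressed syllable → [ə] by rule 1.

[ˈkuzəssə]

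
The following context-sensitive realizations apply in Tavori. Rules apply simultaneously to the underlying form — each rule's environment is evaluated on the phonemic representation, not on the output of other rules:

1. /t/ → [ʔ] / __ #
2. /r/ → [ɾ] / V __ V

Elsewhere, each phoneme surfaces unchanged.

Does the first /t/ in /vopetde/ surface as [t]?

Yes

/t/ (between /e/ and /d/) is in the target of rule 1 but the environment (word-finally) is not met → [t].
The actual realization is [t], which matches [t].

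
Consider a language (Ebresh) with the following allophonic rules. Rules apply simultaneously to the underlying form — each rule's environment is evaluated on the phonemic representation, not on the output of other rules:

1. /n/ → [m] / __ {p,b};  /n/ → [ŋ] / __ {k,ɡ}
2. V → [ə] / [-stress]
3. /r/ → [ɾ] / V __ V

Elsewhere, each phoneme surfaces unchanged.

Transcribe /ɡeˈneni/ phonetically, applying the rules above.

[ɡəˈnenə]

/e/ (between /ɡ/ and /n/): in an unstressed syllable, so rule 2 applies → [ə].
/n/ — between /e/ and /e/; rule 1 does not apply here → [n].
/e/ (between /n/ and /n/) is in the target of rule 2 but the environment (in an unstressed syllable) is not met → [e].
/n/ (between /e/ and /i/): rule 1 targets it, but not before a labial or velar stop → unchanged [n].
/i/ (word-final) occurs in an unstressed syllable → [ə] by rule 2.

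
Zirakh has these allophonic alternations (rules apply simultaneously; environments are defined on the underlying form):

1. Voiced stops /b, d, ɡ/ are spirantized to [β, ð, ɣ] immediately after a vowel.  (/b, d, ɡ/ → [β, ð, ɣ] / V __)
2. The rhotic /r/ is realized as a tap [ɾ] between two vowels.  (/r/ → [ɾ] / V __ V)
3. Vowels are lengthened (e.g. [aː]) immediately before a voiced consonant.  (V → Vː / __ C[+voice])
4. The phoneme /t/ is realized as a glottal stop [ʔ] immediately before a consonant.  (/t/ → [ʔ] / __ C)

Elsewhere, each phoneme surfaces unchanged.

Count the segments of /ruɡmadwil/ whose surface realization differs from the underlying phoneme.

5

Segments that undergo a rule: /u/ → [uː] (rule 3); /ɡ/ → [ɣ] (rule 1); /a/ → [aː] (rule 3); /d/ → [ð] (rule 1); /i/ → [iː] (rule 3).
All other segments surface unchanged.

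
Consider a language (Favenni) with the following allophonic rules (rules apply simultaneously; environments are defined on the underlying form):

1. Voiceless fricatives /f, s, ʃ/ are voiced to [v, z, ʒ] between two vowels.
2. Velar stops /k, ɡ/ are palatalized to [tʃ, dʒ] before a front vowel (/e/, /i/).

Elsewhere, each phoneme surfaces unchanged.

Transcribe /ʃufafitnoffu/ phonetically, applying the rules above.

[ʃuvavitnoffu]

/ʃ/ (word-initial): rule 1 targets it, but not between two vowels → unchanged [ʃ].
/u/ (between /ʃ/ and /f/) is unaffected → [u].
/f/ (between /u/ and /a/): between two vowels, so rule 1 applies → [v].
/a/ (between /f/ and /f/) is unaffected → [a].
/f/ — between /a/ and /i/, between two vowels — surfaces as [v] (rule 1).
/i/ (between /f/ and /t/) is unaffected → [i].
/t/ — not in any rule's target class → [t].
/n/ stays [n].
/o/ (between /n/ and /f/) is unaffected → [o].
/f/ (between /o/ and /f/): rule 1 targets it, but not between two vowels → unchanged [f].
/f/ (between /f/ and /u/) fails the environment for rule 1, so it stays [f].
/u/ stays [u].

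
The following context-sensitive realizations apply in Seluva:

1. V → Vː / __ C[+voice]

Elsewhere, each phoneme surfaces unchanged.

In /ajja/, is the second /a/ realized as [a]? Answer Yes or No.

/a/ — word-final; rule 1 does not apply here → [a].
The actual realization is [a], which matches [a].

Yes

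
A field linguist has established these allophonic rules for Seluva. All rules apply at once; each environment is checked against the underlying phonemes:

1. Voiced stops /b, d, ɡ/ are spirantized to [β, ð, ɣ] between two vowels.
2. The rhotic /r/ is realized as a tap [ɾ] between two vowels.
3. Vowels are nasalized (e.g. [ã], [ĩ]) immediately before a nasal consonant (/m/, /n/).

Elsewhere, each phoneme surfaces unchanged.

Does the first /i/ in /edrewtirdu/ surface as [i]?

Yes

/i/ — between /t/ and /r/; rule 3 does not apply here → [i].
The actual realization is [i], which matches [i].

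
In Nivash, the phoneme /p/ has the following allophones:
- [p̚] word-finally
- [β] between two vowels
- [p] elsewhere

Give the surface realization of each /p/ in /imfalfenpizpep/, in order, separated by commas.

[p], [p], [p̚]

Occurrence 1 (position 9): no conditioning environment matches → elsewhere allophone [p].
Occurrence 2 (position 12): no conditioning environment matches → elsewhere allophone [p].
Occurrence 3 (position 14): word-finally → [p̚].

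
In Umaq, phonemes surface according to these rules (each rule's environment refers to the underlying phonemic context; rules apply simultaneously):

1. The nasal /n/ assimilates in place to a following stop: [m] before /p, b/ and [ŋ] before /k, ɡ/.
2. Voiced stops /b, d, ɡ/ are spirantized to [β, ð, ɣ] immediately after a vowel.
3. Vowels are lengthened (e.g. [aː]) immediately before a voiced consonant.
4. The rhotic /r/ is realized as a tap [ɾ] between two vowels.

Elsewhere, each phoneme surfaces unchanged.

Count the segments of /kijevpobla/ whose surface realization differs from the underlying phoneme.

Segments that undergo a rule: /i/ → [iː] (rule 3); /e/ → [eː] (rule 3); /o/ → [oː] (rule 3); /b/ → [β] (rule 2).
All other segments surface unchanged.

4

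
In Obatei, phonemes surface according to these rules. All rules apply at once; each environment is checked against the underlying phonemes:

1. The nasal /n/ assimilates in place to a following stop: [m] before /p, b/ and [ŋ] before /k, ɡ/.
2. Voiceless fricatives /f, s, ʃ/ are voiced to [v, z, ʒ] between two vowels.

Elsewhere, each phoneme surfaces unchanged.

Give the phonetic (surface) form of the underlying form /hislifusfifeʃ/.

[hislivusfiveʃ]

/h/ stays [h].
/i/ stays [i].
/s/ (between /i/ and /l/): rule 2 targets it, but not between two vowels → unchanged [s].
/l/ — not in any rule's target class → [l].
/i/ (between /l/ and /f/): no rule targets it → [i].
/f/ (between /i/ and /u/) occurs between two vowels → [v] by rule 2.
/u/ — not in any rule's target class → [u].
/s/ (between /u/ and /f/) fails the environment for rule 2, so it stays [s].
/f/ — between /s/ and /i/; rule 2 does not apply here → [f].
/i/ (between /f/ and /f/) is unaffected → [i].
Rule 2 applies to /f/ (between /i/ and /e/: between two vowels) → [v].
/e/ — not in any rule's target class → [e].
/ʃ/ (word-final) fails the environment for rule 2, so it stays [ʃ].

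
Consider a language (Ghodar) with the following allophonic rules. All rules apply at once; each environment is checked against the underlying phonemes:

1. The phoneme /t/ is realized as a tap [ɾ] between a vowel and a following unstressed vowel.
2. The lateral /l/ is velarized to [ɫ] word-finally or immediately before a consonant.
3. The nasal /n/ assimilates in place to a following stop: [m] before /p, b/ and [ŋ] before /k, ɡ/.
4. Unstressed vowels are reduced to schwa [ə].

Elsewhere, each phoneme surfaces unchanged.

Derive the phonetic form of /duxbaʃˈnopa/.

[dəxbəʃˈnopə]

/d/ — not in any rule's target class → [d].
/u/ (between /d/ and /x/) occurs in an unstressed syllable → [ə] by rule 4.
/x/ (between /u/ and /b/): no rule targets it → [x].
/b/ — not in any rule's target class → [b].
Rule 4 applies to /a/ (between /b/ and /ʃ/: in an unstressed syllable) → [ə].
/ʃ/ (between /a/ and /n/): no rule targets it → [ʃ].
/n/ (between /ʃ/ and /o/): rule 3 targets it, but not before a labial or velar stop → unchanged [n].
/o/ (between /n/ and /p/): rule 4 targets it, but not in an unstressed syllable → unchanged [o].
/p/ — not in any rule's target class → [p].
Rule 4 applies to /a/ (word-final: in an unstressed syllable) → [ə].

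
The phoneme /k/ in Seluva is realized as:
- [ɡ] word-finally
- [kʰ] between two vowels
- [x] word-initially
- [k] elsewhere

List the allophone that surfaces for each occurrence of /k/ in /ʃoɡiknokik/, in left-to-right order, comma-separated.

Occurrence 1 (position 5): no conditioning environment matches → elsewhere allophone [k].
Occurrence 2 (position 8): between two vowels → [kʰ].
Occurrence 3 (position 10): word-finally → [ɡ].

[k], [kʰ], [ɡ]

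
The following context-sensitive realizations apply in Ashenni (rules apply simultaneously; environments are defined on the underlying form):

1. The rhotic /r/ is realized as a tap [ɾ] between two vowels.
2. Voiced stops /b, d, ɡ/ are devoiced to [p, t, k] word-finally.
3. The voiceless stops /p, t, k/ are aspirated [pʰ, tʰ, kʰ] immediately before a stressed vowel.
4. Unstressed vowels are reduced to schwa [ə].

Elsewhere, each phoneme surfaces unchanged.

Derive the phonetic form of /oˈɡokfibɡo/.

Rule 4 applies to /o/ (word-initial: in an unstressed syllable) → [ə].
/ɡ/ (between /o/ and /o/): rule 2 targets it, but not word-finally → unchanged [ɡ].
/o/ — between /ɡ/ and /k/; rule 4 does not apply here → [o].
/k/ — between /o/ and /f/; rule 3 does not apply here → [k].
/i/ (between /f/ and /b/): in an unstressed syllable, so rule 4 applies → [ə].
/b/ (between /i/ and /ɡ/) is in the target of rule 2 but the environment (word-finally) is not met → [b].
/ɡ/ (between /b/ and /o/): rule 2 targets it, but not word-finally → unchanged [ɡ].
/o/ meets the environment for rule 4 (in an unstressed syllable) → [ə].

[əˈɡokfəbɡə]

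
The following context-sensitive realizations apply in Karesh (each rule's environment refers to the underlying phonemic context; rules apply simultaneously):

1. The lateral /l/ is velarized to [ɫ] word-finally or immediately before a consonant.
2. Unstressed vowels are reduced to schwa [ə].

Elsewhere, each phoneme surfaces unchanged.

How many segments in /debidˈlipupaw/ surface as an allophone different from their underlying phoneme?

4

Segments that undergo a rule: /e/ → [ə] (rule 2); /i/ → [ə] (rule 2); /u/ → [ə] (rule 2); /a/ → [ə] (rule 2).
All other segments surface unchanged.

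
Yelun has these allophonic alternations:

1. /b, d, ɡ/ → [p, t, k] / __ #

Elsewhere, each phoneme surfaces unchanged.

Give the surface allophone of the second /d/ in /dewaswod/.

Rule 1 applies to /d/ (word-final: word-finally) → [t].

[t]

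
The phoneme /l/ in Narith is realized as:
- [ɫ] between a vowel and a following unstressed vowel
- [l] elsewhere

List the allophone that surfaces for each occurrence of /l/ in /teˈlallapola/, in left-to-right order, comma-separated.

[l], [l], [l], [ɫ]

Occurrence 1 (position 3): no conditioning environment matches → elsewhere allophone [l].
Occurrence 2 (position 5): no conditioning environment matches → elsewhere allophone [l].
Occurrence 3 (position 6): no conditioning environment matches → elsewhere allophone [l].
Occurrence 4 (position 10): between a vowel and a following unstressed vowel → [ɫ].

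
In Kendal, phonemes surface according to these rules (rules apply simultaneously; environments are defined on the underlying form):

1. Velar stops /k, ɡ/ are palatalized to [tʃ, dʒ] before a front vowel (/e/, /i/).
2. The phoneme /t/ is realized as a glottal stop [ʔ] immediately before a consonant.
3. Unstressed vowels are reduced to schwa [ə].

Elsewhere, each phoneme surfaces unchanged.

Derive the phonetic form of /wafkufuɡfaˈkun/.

[wəfkəfəɡfəˈkun]

/w/ — not in any rule's target class → [w].
Rule 3 applies to /a/ (between /w/ and /f/: in an unstressed syllable) → [ə].
/f/ — not in any rule's target class → [f].
/k/ (between /f/ and /u/) is in the target of rule 1 but the environment (before a front vowel) is not met → [k].
/u/ meets the environment for rule 3 (in an unstressed syllable) → [ə].
/f/ stays [f].
Rule 3 applies to /u/ (between /f/ and /ɡ/: in an unstressed syllable) → [ə].
/ɡ/ (between /u/ and /f/): rule 1 targets it, but not before a front vowel → unchanged [ɡ].
/f/ — not in any rule's target class → [f].
/a/ — between /f/ and /k/, in an unstressed syllable — surfaces as [ə] (rule 3).
/k/ — between /a/ and /u/; rule 1 does not apply here → [k].
/u/ — between /k/ and /n/; rule 3 does not apply here → [u].
/n/ (word-final): no rule targets it → [n].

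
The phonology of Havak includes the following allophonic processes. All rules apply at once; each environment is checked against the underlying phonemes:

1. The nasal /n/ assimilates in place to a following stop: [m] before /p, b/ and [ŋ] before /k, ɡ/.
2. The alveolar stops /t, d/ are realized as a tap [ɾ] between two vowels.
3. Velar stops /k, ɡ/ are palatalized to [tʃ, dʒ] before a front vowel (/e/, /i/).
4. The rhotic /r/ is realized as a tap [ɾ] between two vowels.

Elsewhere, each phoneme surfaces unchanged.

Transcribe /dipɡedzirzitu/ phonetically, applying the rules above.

/d/ (word-initial): rule 2 targets it, but not between two vowels → unchanged [d].
Rule 3 applies to /ɡ/ (between /p/ and /e/: before a front vowel) → [dʒ].
/d/ — between /e/ and /z/; rule 2 does not apply here → [d].
/r/ — between /i/ and /z/; rule 4 does not apply here → [r].
Rule 2 applies to /t/ (between /i/ and /u/: between two vowels) → [ɾ].

[dipdʒedzirziɾu]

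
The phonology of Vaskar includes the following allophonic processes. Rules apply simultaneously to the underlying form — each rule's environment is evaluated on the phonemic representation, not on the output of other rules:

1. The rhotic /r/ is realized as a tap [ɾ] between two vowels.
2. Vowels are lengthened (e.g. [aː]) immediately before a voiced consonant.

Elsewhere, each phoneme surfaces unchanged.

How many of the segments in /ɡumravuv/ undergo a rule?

3

Segments that undergo a rule: /u/ → [uː] (rule 2); /a/ → [aː] (rule 2); /u/ → [uː] (rule 2).
All other segments surface unchanged.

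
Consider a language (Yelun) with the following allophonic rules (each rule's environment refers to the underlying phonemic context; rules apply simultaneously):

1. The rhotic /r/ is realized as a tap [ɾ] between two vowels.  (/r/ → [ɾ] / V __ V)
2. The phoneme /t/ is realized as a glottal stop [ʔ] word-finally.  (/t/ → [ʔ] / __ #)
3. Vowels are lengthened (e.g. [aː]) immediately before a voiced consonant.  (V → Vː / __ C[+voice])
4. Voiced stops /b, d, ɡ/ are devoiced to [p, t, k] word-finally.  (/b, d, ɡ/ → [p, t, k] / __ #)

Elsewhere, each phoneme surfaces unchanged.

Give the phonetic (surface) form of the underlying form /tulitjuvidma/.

/t/ — word-initial; rule 2 does not apply here → [t].
/u/ — between /t/ and /l/, before a voiced consonant — surfaces as [uː] (rule 3).
/l/ (between /u/ and /i/): no rule targets it → [l].
/i/ (between /l/ and /t/): rule 3 targets it, but not before a voiced consonant → unchanged [i].
/t/ — between /i/ and /j/; rule 2 does not apply here → [t].
/j/ — not in any rule's target class → [j].
/u/ (between /j/ and /v/): before a voiced consonant, so rule 3 applies → [uː].
/v/ — not in any rule's target class → [v].
/i/ (between /v/ and /d/) occurs before a voiced consonant → [iː] by rule 3.
/d/ — between /i/ and /m/; rule 4 does not apply here → [d].
/m/ — not in any rule's target class → [m].
/a/ (word-final) is in the target of rule 3 but the environment (before a voiced consonant) is not met → [a].

[tuːlitjuːviːdma]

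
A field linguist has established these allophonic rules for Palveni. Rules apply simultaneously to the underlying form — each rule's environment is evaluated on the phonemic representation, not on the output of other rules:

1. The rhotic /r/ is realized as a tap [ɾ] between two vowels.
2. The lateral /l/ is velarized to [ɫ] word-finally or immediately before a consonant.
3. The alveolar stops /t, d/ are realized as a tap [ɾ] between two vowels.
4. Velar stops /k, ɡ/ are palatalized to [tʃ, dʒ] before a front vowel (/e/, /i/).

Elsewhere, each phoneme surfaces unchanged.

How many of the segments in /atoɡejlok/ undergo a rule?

Segments that undergo a rule: /t/ → [ɾ] (rule 3); /ɡ/ → [dʒ] (rule 4).
All other segments surface unchanged.

2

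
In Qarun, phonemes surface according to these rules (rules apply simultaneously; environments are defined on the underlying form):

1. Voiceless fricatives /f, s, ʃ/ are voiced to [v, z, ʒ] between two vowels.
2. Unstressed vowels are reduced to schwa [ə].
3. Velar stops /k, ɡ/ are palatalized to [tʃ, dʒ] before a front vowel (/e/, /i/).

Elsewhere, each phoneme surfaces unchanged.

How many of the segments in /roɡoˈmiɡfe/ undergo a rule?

3

Segments that undergo a rule: /o/ → [ə] (rule 2); /o/ → [ə] (rule 2); /e/ → [ə] (rule 2).
All other segments surface unchanged.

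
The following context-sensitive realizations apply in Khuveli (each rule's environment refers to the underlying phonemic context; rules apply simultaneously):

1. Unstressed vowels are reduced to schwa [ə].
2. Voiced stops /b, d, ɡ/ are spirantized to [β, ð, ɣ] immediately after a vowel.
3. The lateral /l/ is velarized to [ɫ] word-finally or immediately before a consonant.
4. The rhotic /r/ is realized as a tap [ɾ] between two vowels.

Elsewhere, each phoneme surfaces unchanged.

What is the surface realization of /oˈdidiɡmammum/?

/o/ meets the environment for rule 1 (in an unstressed syllable) → [ə].
/d/ (between /o/ and /i/) occurs immediately after a vowel → [ð] by rule 2.
/i/ (between /d/ and /d/) fails the environment for rule 1, so it stays [i].
/d/ (between /i/ and /i/): immediately after a vowel, so rule 2 applies → [ð].
/i/ meets the environment for rule 1 (in an unstressed syllable) → [ə].
/ɡ/ meets the environment for rule 2 (immediately after a vowel) → [ɣ].
/m/ (between /ɡ/ and /a/): no rule targets it → [m].
Rule 1 applies to /a/ (between /m/ and /m/: in an unstressed syllable) → [ə].
/m/ — not in any rule's target class → [m].
/m/ (between /m/ and /u/): no rule targets it → [m].
/u/ meets the environment for rule 1 (in an unstressed syllable) → [ə].
/m/ stays [m].

[əˈðiðəɣməmməm]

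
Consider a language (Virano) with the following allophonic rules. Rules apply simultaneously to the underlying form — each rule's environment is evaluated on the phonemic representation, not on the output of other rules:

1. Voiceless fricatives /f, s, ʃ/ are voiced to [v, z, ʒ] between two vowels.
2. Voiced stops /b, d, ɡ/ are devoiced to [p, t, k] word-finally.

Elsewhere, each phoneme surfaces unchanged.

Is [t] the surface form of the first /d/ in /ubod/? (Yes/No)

Yes

/d/ (word-final) occurs word-finally → [t] by rule 2.
The actual realization is [t], which matches [t].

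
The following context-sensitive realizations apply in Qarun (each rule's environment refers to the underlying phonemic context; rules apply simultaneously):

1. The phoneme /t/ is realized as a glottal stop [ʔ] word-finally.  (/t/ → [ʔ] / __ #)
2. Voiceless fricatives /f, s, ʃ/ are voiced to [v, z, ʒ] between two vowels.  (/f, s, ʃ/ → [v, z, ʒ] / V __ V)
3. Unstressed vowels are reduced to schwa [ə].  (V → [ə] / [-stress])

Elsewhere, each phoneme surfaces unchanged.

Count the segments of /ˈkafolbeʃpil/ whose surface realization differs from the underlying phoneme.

Segments that undergo a rule: /f/ → [v] (rule 2); /o/ → [ə] (rule 3); /e/ → [ə] (rule 3); /i/ → [ə] (rule 3).
All other segments surface unchanged.

4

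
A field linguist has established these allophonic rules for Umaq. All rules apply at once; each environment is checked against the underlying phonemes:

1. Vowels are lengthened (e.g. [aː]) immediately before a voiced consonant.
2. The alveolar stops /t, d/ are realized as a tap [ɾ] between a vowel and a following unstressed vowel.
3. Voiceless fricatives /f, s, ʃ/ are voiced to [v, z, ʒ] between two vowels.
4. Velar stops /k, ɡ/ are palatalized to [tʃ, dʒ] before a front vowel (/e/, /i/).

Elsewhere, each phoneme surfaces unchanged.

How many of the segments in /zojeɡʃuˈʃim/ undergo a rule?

4

Segments that undergo a rule: /o/ → [oː] (rule 1); /e/ → [eː] (rule 1); /ʃ/ → [ʒ] (rule 3); /i/ → [iː] (rule 1).
All other segments surface unchanged.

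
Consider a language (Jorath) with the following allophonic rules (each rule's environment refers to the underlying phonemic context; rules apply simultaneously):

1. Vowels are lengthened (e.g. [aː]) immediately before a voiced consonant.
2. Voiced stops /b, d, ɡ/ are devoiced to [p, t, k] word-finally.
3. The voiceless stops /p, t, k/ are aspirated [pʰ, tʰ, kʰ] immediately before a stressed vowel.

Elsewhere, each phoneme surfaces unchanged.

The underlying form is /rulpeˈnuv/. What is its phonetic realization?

/r/ — not in any rule's target class → [r].
Rule 1 applies to /u/ (between /r/ and /l/: before a voiced consonant) → [uː].
/l/ (between /u/ and /p/) is unaffected → [l].
/p/ (between /l/ and /e/) is in the target of rule 3 but the environment (immediately before a stressed vowel) is not met → [p].
/e/ (between /p/ and /n/): before a voiced consonant, so rule 1 applies → [eː].
/n/ (between /e/ and /u/) is unaffected → [n].
/u/ meets the environment for rule 1 (before a voiced consonant) → [uː].
/v/ — not in any rule's target class → [v].

[ruːlpeːˈnuːv]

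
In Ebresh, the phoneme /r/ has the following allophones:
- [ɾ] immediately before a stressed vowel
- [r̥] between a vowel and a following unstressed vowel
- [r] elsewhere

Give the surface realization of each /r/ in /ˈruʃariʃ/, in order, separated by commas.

Occurrence 1 (position 1): immediately before a stressed vowel → [ɾ].
Occurrence 2 (position 5): between a vowel and a following unstressed vowel → [r̥].

[ɾ], [r̥]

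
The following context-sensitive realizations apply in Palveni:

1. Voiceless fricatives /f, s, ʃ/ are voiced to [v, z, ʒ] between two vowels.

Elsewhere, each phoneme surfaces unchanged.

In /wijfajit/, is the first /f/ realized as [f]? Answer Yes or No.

/f/ — between /j/ and /a/; rule 1 does not apply here → [f].
The actual realization is [f], which matches [f].

Yes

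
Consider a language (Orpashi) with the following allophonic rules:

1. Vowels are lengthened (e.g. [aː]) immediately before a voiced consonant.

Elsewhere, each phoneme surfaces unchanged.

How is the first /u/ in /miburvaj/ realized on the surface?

/u/ meets the environment for rule 1 (before a voiced consonant) → [uː].

[uː]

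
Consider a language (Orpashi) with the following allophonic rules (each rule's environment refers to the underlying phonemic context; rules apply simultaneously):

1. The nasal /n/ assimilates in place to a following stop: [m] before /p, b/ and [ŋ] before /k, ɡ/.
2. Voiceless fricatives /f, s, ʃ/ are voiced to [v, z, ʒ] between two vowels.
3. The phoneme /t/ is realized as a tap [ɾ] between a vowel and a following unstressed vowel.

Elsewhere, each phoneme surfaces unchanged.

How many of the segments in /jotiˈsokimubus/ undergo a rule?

Segments that undergo a rule: /t/ → [ɾ] (rule 3); /s/ → [z] (rule 2).
All other segments surface unchanged.

2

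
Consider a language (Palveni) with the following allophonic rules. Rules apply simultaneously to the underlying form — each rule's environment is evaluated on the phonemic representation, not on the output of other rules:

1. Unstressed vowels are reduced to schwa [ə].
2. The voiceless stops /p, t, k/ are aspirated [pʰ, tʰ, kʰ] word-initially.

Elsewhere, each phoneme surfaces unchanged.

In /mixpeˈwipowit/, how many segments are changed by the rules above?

4

Segments that undergo a rule: /i/ → [ə] (rule 1); /e/ → [ə] (rule 1); /o/ → [ə] (rule 1); /i/ → [ə] (rule 1).
All other segments surface unchanged.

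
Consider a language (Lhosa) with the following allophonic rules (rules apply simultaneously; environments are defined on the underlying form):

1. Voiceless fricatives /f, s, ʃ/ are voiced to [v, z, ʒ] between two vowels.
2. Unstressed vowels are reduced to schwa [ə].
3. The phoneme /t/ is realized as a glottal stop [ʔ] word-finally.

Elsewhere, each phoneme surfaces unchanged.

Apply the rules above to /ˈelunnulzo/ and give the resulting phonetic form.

[ˈelənnəlzə]

/e/ (word-initial): rule 2 targets it, but not in an unstressed syllable → unchanged [e].
/u/ — between /l/ and /n/, in an unstressed syllable — surfaces as [ə] (rule 2).
Rule 2 applies to /u/ (between /n/ and /l/: in an unstressed syllable) → [ə].
/o/ meets the environment for rule 2 (in an unstressed syllable) → [ə].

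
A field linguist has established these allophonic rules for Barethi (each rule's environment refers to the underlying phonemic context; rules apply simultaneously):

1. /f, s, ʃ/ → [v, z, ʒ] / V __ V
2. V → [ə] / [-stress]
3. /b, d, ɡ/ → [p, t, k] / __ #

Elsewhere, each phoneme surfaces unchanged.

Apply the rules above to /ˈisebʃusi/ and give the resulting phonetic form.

[ˈizəbʃəzə]

/i/ — word-initial; rule 2 does not apply here → [i].
/s/ meets the environment for rule 1 (between two vowels) → [z].
/e/ — between /s/ and /b/, in an unstressed syllable — surfaces as [ə] (rule 2).
/b/ (between /e/ and /ʃ/) is in the target of rule 3 but the environment (word-finally) is not met → [b].
/ʃ/ (between /b/ and /u/) fails the environment for rule 1, so it stays [ʃ].
/u/ (between /ʃ/ and /s/): in an unstressed syllable, so rule 2 applies → [ə].
/s/ — between /u/ and /i/, between two vowels — surfaces as [z] (rule 1).
/i/ meets the environment for rule 2 (in an unstressed syllable) → [ə].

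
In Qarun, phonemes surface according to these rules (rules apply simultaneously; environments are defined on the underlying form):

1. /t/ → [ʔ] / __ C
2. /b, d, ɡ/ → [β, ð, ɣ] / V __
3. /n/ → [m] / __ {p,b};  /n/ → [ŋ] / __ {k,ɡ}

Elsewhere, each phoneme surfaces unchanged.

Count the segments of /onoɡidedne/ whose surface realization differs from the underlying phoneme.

3

Segments that undergo a rule: /ɡ/ → [ɣ] (rule 2); /d/ → [ð] (rule 2); /d/ → [ð] (rule 2).
All other segments surface unchanged.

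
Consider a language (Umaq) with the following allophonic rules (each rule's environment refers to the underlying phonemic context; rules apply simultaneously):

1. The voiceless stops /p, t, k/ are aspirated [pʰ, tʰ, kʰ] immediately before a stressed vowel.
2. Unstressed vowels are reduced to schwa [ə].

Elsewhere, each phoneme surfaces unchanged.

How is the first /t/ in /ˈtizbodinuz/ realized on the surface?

[tʰ]

/t/ (word-initial) occurs immediately before a stressed vowel → [tʰ] by rule 1.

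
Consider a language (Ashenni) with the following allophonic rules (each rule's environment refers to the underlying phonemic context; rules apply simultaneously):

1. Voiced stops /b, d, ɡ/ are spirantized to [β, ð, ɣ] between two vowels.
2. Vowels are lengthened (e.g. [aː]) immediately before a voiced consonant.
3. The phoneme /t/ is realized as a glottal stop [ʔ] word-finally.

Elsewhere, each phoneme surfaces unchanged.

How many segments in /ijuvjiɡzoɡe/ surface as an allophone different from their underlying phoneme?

Segments that undergo a rule: /i/ → [iː] (rule 2); /u/ → [uː] (rule 2); /i/ → [iː] (rule 2); /o/ → [oː] (rule 2); /ɡ/ → [ɣ] (rule 1).
All other segments surface unchanged.

5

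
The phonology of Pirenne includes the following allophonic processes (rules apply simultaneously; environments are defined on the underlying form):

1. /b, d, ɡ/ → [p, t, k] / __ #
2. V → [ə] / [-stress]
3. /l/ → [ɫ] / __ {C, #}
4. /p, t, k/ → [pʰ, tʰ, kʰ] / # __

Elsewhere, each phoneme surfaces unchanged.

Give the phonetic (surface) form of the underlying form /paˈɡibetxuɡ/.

[pʰəˈɡibətxək]

/p/ (word-initial) occurs word-initially → [pʰ] by rule 4.
/a/ (between /p/ and /ɡ/): in an unstressed syllable, so rule 2 applies → [ə].
/ɡ/ (between /a/ and /i/) is in the target of rule 1 but the environment (word-finally) is not met → [ɡ].
/i/ — between /ɡ/ and /b/; rule 2 does not apply here → [i].
/b/ (between /i/ and /e/) fails the environment for rule 1, so it stays [b].
/e/ meets the environment for rule 2 (in an unstressed syllable) → [ə].
/t/ (between /e/ and /x/): rule 4 targets it, but not word-initially → unchanged [t].
/x/ stays [x].
/u/ meets the environment for rule 2 (in an unstressed syllable) → [ə].
/ɡ/ — word-final, word-finally — surfaces as [k] (rule 1).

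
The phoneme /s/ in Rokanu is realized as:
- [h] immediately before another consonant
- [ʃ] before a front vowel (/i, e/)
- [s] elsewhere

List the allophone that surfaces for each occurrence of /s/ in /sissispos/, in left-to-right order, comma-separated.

Occurrence 1 (position 1): before a front vowel (/i, e/) → [ʃ].
Occurrence 2 (position 3): immediately before another consonant → [h].
Occurrence 3 (position 4): before a front vowel (/i, e/) → [ʃ].
Occurrence 4 (position 6): immediately before another consonant → [h].
Occurrence 5 (position 9): no conditioning environment matches → elsewhere allophone [s].

[ʃ], [h], [ʃ], [h], [s]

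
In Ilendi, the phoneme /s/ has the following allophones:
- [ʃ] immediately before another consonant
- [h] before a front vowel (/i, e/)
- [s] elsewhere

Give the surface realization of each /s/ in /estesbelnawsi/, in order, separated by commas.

[ʃ], [ʃ], [h]

Occurrence 1 (position 2): immediately before another consonant → [ʃ].
Occurrence 2 (position 5): immediately before another consonant → [ʃ].
Occurrence 3 (position 12): before a front vowel (/i, e/) → [h].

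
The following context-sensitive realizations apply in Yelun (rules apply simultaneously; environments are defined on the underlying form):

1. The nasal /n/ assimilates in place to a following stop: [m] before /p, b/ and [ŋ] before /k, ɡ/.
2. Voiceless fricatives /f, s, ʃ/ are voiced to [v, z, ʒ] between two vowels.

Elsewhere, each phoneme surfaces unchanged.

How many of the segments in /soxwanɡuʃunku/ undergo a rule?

Segments that undergo a rule: /n/ → [ŋ] (rule 1); /ʃ/ → [ʒ] (rule 2); /n/ → [ŋ] (rule 1).
All other segments surface unchanged.

3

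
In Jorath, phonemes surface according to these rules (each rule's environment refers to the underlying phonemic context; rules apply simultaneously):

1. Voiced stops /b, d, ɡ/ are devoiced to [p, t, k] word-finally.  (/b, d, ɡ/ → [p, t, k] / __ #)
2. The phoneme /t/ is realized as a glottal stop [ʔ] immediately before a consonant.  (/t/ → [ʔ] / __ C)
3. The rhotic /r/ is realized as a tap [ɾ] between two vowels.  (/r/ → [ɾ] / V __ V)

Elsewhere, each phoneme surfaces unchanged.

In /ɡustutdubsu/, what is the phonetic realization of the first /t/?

/t/ — between /s/ and /u/; rule 2 does not apply here → [t].

[t]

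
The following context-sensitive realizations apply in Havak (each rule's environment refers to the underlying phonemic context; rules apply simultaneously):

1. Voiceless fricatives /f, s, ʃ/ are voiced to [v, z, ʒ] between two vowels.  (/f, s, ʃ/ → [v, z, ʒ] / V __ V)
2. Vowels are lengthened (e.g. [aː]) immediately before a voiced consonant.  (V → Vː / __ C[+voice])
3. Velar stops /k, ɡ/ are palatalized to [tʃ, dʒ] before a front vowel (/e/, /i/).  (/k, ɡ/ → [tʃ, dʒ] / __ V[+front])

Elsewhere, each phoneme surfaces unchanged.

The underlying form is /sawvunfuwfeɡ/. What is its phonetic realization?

/s/ (word-initial) fails the environment for rule 1, so it stays [s].
/a/ (between /s/ and /w/) occurs before a voiced consonant → [aː] by rule 2.
/w/ stays [w].
/v/ stays [v].
Rule 2 applies to /u/ (between /v/ and /n/: before a voiced consonant) → [uː].
/n/ — not in any rule's target class → [n].
/f/ (between /n/ and /u/) is in the target of rule 1 but the environment (between two vowels) is not met → [f].
/u/ (between /f/ and /w/): before a voiced consonant, so rule 2 applies → [uː].
/w/ (between /u/ and /f/) is unaffected → [w].
/f/ (between /w/ and /e/) is in the target of rule 1 but the environment (between two vowels) is not met → [f].
/e/ (between /f/ and /ɡ/) occurs before a voiced consonant → [eː] by rule 2.
/ɡ/ (word-final) is in the target of rule 3 but the environment (before a front vowel) is not met → [ɡ].

[saːwvuːnfuːwfeːɡ]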